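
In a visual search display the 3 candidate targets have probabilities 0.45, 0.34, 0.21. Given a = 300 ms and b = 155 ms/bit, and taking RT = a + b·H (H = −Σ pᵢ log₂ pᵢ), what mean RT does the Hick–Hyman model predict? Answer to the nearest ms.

536 ms

Entropy contributions −pᵢ log₂ pᵢ: 0.5184, 0.5292, 0.4728; sum H = 1.5204 bits.
RT = a + bH = 300 + 155·1.5204 = 535.66 ms.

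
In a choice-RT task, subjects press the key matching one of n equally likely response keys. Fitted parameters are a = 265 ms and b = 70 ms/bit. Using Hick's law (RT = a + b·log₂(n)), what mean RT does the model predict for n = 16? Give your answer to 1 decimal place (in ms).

545.0 ms

log₂(16) = 4 bits, so RT = 265 + 70 × 4 ≈ 545.000 ms.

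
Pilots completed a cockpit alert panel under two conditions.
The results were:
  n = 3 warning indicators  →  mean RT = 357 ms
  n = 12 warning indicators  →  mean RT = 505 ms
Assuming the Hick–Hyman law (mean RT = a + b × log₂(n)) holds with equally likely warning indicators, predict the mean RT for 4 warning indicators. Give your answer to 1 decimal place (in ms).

387.7 ms

Fit slope and intercept:
  b = (505 − 357) / (log₂ 12 − log₂ 3) = 148 / (3.5850 − 1.5850) = 74.000 ms/bit
  a = 357 − 74.000 × 1.5850 = 239.713 ms
Then RT(4) = 239.713 + 74.000 × log₂ 4 = 239.713 + 74.000 × 2 ≈ 387.713 ms.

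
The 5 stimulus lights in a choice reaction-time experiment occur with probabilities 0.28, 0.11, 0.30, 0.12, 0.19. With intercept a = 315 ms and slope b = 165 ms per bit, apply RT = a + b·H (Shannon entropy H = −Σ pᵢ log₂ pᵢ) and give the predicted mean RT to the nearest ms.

H = 0.28·log₂(1/0.28) + 0.11·log₂(1/0.11) + 0.30·log₂(1/0.30) + 0.12·log₂(1/0.12) + 0.19·log₂(1/0.19) = 2.2079 bits.
RT = 315 + 165 × 2.2079 = 679.30 ms.

679 ms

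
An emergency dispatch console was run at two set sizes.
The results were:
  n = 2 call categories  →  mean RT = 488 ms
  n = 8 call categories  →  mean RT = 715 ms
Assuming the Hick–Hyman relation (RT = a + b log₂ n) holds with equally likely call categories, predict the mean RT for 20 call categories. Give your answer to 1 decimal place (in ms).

Fit slope and intercept:
  b = (715 − 488) / (log₂ 8 − log₂ 2) = 227 / (3 − 1) = 113.500 ms/bit
  a = 488 − 113.500 × 1 = 374.500 ms
Then RT(20) = 374.500 + 113.500 × log₂ 20 = 374.500 + 113.500 × 4.3219 ≈ 865.039 ms.

865.0 ms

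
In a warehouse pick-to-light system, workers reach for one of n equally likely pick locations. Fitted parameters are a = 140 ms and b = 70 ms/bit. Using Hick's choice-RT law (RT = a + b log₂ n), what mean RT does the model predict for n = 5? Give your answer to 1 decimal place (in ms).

302.5 ms

log₂(5) = 2.3219 bits, so RT = 140 + 70 × 2.3219 ≈ 302.535 ms.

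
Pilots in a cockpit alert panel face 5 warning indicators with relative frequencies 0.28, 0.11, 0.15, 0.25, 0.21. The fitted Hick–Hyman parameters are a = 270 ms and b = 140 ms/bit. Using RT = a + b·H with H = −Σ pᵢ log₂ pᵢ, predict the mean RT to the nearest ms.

H = 0.28·log₂(1/0.28) + 0.11·log₂(1/0.11) + 0.15·log₂(1/0.15) + 0.25·log₂(1/0.25) + 0.21·log₂(1/0.21) = 2.2479 bits.
RT = 270 + 140 × 2.2479 = 584.70 ms.

585 ms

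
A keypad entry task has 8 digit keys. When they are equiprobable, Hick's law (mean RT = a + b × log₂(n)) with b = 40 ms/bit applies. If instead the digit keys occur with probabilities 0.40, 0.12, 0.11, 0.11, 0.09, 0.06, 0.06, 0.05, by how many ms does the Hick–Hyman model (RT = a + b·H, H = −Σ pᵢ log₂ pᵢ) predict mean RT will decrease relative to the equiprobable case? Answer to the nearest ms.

16 ms

Equiprobable entropy H₀ = log₂ 8 = 3.0000 bits.
Skewed entropy H = −Σ pᵢ log₂ pᵢ = 2.6122 bits.
ΔRT = b·(H₀ − H) = 40 × 0.3878 = 15.51 ms.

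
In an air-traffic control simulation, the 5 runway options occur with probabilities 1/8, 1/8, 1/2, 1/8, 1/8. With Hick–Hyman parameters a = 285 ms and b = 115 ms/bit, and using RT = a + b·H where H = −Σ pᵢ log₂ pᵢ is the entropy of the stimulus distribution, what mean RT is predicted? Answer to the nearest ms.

H = −Σ pᵢ log₂ pᵢ = 0.125·3 + 0.125·3 + 0.5·1 + 0.125·3 + 0.125·3 = 2.000 bits.
RT = 285 + 115 × 2.000 = 515.00 ms.

515 ms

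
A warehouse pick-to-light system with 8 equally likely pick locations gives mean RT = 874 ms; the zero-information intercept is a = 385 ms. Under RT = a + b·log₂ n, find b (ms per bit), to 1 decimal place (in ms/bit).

163.0 ms/bit

b = (874 − 385) / log₂(8) = 489 / 3 = 163.000 ms/bit.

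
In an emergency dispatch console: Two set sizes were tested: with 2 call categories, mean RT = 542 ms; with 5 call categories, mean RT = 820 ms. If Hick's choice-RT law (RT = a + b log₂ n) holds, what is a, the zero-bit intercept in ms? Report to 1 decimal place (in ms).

b = (RT₂ − RT₁)/(log₂ n₂ − log₂ n₁) = (820 − 542)/(2.3219 − 1) = 210.299 ms/bit.
Intercept: a = 542 − 210.299·log₂(2) = 331.701 ms.

331.7 ms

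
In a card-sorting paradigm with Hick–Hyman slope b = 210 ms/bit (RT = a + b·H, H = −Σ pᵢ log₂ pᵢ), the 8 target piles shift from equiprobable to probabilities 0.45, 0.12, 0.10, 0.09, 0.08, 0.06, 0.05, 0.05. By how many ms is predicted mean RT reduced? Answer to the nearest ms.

106 ms

The RT saving is b·ΔH. Equiprobable H₀ = log₂(8) = 3.0000 bits; with the given probabilities H = 2.4976 bits.
b·(H₀ − H) = 210 × (3.0000 − 2.4976) = 105.51 ms.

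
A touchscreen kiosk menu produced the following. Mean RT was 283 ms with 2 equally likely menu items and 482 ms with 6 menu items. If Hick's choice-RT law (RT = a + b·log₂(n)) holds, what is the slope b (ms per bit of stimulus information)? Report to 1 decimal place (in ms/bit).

125.6 ms/bit

b = (RT₂ − RT₁)/(log₂ n₂ − log₂ n₁) = (482 − 283)/(2.5850 − 1) = 125.555 ms/bit.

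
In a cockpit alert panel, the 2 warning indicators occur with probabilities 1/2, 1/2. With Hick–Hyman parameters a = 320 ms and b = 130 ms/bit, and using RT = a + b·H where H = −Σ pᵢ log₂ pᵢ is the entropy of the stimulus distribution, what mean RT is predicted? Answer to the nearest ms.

450 ms

H = −Σ pᵢ log₂ pᵢ = 0.5·1 + 0.5·1 = 1.000 bits.
RT = 320 + 130 × 1.000 = 450.00 ms.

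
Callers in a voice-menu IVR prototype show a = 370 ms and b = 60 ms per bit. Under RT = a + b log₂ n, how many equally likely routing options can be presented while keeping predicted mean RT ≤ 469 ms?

60·log₂ n ≤ 469 − 370 = 99, giving log₂ n ≤ 1.6500 and n ≤ 3.138. The largest whole number is 3.

3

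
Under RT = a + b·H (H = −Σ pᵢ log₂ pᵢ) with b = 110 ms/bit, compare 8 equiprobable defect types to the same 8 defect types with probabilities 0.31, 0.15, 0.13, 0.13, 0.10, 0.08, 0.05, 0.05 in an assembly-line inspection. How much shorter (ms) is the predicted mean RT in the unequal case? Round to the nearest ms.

27 ms

Equiprobable entropy H₀ = log₂ 8 = 3.0000 bits.
Skewed entropy H = −Σ pᵢ log₂ pᵢ = 2.7555 bits.
ΔRT = b·(H₀ − H) = 110 × 0.2445 = 26.89 ms.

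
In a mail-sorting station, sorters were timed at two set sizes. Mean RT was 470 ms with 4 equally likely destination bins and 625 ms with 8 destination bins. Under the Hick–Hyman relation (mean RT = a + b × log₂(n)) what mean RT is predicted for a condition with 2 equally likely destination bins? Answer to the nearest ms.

Solve the two-equation system in a and b:
  b = (625 − 470) / (log₂ 8 − log₂ 4) = 155 / (3 − 2) = 155 ms/bit
  a = 470 − 155 × 2 = 160 ms
Then RT(2) = 160 + 155 × log₂ 2 = 160 + 155 × 1 ≈ 315.000 ms.

315 ms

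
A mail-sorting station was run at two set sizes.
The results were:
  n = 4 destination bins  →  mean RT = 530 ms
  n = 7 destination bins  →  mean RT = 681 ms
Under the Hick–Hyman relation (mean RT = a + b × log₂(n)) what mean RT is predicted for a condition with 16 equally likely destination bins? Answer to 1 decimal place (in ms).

With log₂ n on the abscissa the relation is linear; from the two conditions:
  b = (681 − 530) / (log₂ 7 − log₂ 4) = 151 / (2.8074 − 2) = 187.031 ms/bit
  a = 530 − 187.031 × 2 = 155.939 ms
Then RT(16) = 155.939 + 187.031 × log₂ 16 = 155.939 + 187.031 × 4 ≈ 904.061 ms.

904.1 ms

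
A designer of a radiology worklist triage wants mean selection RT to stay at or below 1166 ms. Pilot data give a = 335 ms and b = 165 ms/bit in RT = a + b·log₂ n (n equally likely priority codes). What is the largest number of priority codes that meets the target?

32

Set 335 + 165·log₂ n ≤ 1166 → log₂ n ≤ (1166 − 335)/165 = 5.0364.
So n ≤ 2^5.0364 = 32.817; the largest integer n is 32.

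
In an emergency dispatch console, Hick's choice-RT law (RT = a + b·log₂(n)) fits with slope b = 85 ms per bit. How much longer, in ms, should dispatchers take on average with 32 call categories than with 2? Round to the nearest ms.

340 ms

The intercept a cancels: ΔRT = b·(log₂ n₂ − log₂ n₁) = b·log₂(n₂/n₁).
log₂(32) − log₂(2) = log₂(32/2) = log₂(16) = 4.
ΔRT = 85 × 4.0000 = 340.000 ms.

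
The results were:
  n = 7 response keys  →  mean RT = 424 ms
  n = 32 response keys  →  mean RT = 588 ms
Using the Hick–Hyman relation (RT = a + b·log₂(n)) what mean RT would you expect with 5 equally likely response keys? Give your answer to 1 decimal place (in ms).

Fit slope and intercept:
  b = (588 − 424) / (log₂ 32 − log₂ 7) = 164 / (5 − 2.8074) = 74.796 ms/bit
  a = 424 − 74.796 × 2.8074 = 214.022 ms
Then RT(5) = 214.022 + 74.796 × log₂ 5 = 214.022 + 74.796 × 2.3219 ≈ 387.692 ms.

387.7 ms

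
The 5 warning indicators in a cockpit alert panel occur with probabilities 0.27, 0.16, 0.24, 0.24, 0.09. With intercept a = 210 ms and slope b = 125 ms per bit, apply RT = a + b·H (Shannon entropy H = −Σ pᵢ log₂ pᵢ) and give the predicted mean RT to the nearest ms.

489 ms

Entropy contributions −pᵢ log₂ pᵢ: 0.5100, 0.4230, 0.4941, 0.4941, 0.3127; sum H = 2.2340 bits.
RT = a + bH = 210 + 125·2.2340 = 489.25 ms.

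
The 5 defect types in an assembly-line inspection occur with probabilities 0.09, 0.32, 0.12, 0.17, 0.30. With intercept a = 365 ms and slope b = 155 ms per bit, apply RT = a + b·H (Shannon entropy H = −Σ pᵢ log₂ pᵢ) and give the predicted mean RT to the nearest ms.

700 ms

H = 0.09·log₂(1/0.09) + 0.32·log₂(1/0.32) + 0.12·log₂(1/0.12) + 0.17·log₂(1/0.17) + 0.30·log₂(1/0.30) = 2.1614 bits.
RT = 365 + 155 × 2.1614 = 700.02 ms.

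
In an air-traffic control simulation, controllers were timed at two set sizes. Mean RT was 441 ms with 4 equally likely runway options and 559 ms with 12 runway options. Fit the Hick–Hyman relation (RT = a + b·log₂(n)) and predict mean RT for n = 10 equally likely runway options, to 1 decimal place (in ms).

RT is linear in log₂ n, so two points fix the line:
  b = (559 − 441) / (log₂ 12 − log₂ 4) = 118 / (3.5850 − 2) = 74.450 ms/bit
  a = 441 − 74.450 × 2 = 292.101 ms
Then RT(10) = 292.101 + 74.450 × log₂ 10 = 292.101 + 74.450 × 3.3219 ≈ 539.417 ms.

539.4 ms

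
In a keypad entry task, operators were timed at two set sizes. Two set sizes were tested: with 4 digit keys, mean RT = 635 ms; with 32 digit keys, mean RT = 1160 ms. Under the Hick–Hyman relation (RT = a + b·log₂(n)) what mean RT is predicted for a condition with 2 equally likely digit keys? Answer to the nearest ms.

460 ms

Fit slope and intercept:
  b = (1160 − 635) / (log₂ 32 − log₂ 4) = 525 / (5 − 2) = 175 ms/bit
  a = 635 − 175 × 2 = 285 ms
Then RT(2) = 285 + 175 × log₂ 2 = 285 + 175 × 1 ≈ 460.000 ms.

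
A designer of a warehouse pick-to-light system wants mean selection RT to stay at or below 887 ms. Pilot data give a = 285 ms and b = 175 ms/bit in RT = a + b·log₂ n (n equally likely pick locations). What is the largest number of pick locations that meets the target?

175·log₂ n ≤ 887 − 285 = 602, giving log₂ n ≤ 3.4400 and n ≤ 10.853. The largest whole number is 10.

10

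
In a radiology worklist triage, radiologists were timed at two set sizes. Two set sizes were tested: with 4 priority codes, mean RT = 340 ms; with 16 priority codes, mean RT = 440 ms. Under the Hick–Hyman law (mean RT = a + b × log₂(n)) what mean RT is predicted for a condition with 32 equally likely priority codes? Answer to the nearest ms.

Solve the two-equation system in a and b:
  b = (440 − 340) / (log₂ 16 − log₂ 4) = 100 / (4 − 2) = 50 ms/bit
  a = 340 − 50 × 2 = 240 ms
Then RT(32) = 240 + 50 × log₂ 32 = 240 + 50 × 5 ≈ 490.000 ms.

490 ms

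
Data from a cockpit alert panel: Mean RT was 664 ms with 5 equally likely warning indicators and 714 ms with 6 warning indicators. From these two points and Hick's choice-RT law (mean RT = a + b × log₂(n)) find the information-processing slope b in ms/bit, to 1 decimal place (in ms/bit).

190.1 ms/bit

Slope: b = (714 − 664) / (log₂ 6 − log₂ 5) = 50/0.2630 = 190.089 ms/bit.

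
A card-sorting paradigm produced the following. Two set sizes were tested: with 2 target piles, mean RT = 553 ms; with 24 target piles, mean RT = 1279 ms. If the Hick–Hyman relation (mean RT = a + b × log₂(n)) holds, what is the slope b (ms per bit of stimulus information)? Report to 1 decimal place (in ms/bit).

Slope: b = (1279 − 553) / (log₂ 24 − log₂ 2) = 726/3.5850 = 202.513 ms/bit.

202.5 ms/bit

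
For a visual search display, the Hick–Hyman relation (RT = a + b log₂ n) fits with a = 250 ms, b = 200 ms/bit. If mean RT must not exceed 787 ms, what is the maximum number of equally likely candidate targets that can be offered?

6

Set 250 + 200·log₂ n ≤ 787 → log₂ n ≤ (787 − 250)/200 = 2.6850.
So n ≤ 2^2.6850 = 6.431; the largest integer n is 6.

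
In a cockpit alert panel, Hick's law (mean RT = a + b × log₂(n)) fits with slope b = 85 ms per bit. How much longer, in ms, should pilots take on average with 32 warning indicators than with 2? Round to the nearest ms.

ΔRT = (a + b log₂ n₂) − (a + b log₂ n₁) = b·(log₂ n₂ − log₂ n₁).
log₂(32) − log₂(2) = log₂(32/2) = log₂(16) = 4.
ΔRT = 85 × 4.0000 = 340.000 ms.

340 ms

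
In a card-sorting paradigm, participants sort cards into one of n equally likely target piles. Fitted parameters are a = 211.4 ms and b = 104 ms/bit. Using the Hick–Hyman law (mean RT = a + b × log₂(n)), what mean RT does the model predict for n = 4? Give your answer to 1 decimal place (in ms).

log₂(4) = 2 bits, so RT = 211.4 + 104 × 2 ≈ 419.400 ms.

419.4 ms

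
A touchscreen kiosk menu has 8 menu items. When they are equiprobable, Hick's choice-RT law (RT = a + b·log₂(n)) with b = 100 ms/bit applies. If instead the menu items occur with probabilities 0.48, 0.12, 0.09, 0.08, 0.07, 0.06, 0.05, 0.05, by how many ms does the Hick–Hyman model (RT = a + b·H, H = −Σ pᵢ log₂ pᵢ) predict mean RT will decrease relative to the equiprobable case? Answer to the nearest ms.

58 ms

Equiprobable entropy H₀ = log₂ 8 = 3.0000 bits.
Skewed entropy H = −Σ pᵢ log₂ pᵢ = 2.4238 bits.
ΔRT = b·(H₀ − H) = 100 × 0.5762 = 57.62 ms.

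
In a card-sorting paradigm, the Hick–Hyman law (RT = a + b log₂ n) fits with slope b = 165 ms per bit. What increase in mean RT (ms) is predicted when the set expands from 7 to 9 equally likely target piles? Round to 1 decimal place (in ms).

The intercept a cancels: ΔRT = b·(log₂ n₂ − log₂ n₁) = b·log₂(n₂/n₁).
log₂(9) − log₂(7) = 3.1699 − 2.8074 = 0.3626.
ΔRT = 165 × 0.3626 = 59.824 ms.

59.8 ms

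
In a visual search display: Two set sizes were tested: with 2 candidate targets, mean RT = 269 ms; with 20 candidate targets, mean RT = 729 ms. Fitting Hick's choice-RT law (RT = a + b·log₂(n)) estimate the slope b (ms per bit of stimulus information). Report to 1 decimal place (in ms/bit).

138.5 ms/bit

Slope: b = (729 − 269) / (log₂ 20 − log₂ 2) = 460/3.3219 = 138.474 ms/bit.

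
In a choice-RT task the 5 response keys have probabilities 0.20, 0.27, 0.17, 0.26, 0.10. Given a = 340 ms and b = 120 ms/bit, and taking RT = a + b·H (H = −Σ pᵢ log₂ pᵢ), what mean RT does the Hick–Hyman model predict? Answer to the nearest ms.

610 ms

H = 0.20·log₂(1/0.20) + 0.27·log₂(1/0.27) + 0.17·log₂(1/0.17) + 0.26·log₂(1/0.26) + 0.10·log₂(1/0.10) = 2.2465 bits.
RT = 340 + 120 × 2.2465 = 609.58 ms.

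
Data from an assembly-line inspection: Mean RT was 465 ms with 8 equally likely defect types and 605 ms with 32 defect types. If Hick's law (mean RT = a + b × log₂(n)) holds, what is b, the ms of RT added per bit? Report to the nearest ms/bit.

70 ms/bit

b = (RT₂ − RT₁)/(log₂ n₂ − log₂ n₁) = (605 − 465)/(5 − 3) = 70 ms/bit.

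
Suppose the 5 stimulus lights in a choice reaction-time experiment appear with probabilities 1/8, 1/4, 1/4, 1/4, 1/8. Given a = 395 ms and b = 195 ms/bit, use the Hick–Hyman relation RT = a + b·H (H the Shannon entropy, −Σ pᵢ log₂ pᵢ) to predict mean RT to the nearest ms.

H = −Σ pᵢ log₂ pᵢ = 0.125·3 + 0.25·2 + 0.25·2 + 0.25·2 + 0.125·3 = 2.250 bits.
RT = 395 + 195 × 2.250 = 833.75 ms.

834 ms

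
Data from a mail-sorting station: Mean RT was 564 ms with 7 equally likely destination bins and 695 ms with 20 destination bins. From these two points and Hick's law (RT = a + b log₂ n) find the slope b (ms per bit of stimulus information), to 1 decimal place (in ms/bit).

Slope: b = (695 − 564) / (log₂ 20 − log₂ 7) = 131/1.5146 = 86.493 ms/bit.

86.5 ms/bit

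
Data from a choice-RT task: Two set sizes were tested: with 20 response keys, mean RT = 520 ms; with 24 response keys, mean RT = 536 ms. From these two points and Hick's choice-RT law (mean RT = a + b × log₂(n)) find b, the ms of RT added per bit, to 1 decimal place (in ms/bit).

b = (RT₂ − RT₁)/(log₂ n₂ − log₂ n₁) = (536 − 520)/(4.5850 − 4.3219) = 60.829 ms/bit.

60.8 ms/bit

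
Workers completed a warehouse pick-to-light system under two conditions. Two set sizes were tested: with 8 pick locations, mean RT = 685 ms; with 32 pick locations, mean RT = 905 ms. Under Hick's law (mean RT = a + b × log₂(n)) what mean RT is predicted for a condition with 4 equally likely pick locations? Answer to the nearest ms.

RT is linear in log₂ n, so two points fix the line:
  b = (905 − 685) / (log₂ 32 − log₂ 8) = 220 / (5 − 3) = 110 ms/bit
  a = 685 − 110 × 3 = 355 ms
Then RT(4) = 355 + 110 × log₂ 4 = 355 + 110 × 2 ≈ 575.000 ms.

575 ms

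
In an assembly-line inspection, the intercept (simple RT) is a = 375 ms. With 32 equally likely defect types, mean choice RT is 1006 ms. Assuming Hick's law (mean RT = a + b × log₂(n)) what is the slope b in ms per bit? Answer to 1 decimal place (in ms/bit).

126.2 ms/bit

log₂(32) = 5 bits.
b = (RT − a)/log₂ n = (1006 − 375) / 5 = 126.200 ms/bit.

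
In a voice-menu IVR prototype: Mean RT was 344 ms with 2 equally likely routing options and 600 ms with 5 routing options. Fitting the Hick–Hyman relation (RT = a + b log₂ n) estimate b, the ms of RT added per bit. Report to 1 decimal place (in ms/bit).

193.7 ms/bit

Slope: b = (600 − 344) / (log₂ 5 − log₂ 2) = 256/1.3219 = 193.657 ms/bit.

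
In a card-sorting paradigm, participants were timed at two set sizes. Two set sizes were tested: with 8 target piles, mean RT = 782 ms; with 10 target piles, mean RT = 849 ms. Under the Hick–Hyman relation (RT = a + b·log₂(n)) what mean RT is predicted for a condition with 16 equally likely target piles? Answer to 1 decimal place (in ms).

With log₂ n on the abscissa the relation is linear; from the two conditions:
  b = (849 − 782) / (log₂ 10 − log₂ 8) = 67 / (3.3219 − 3) = 208.121 ms/bit
  a = 782 − 208.121 × 3 = 157.637 ms
Then RT(16) = 157.637 + 208.121 × log₂ 16 = 157.637 + 208.121 × 4 ≈ 990.121 ms.

990.1 ms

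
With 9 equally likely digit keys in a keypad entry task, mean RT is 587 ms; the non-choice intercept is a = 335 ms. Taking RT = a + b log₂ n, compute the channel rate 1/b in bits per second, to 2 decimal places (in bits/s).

b = (587 − 335)/log₂ 9 = 252/3.1699 = 79.497 ms per bit = 0.07950 s/bit; the reciprocal is 12.579 bits/s.

12.58 bits/s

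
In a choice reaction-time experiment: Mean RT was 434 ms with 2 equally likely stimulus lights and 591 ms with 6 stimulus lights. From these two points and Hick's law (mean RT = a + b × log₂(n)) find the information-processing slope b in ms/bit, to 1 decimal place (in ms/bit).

The slope on a log₂ axis is (591 − 434) / (2.5850 − 1) = 99.056 ms/bit.

99.1 ms/bit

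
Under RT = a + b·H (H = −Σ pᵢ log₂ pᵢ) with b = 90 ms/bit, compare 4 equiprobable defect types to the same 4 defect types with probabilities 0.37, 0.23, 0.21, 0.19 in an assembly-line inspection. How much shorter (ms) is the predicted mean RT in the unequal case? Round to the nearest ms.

The RT saving is b·ΔH. Equiprobable H₀ = log₂(4) = 2.0000 bits; with the given probabilities H = 1.9464 bits.
b·(H₀ − H) = 90 × (2.0000 − 1.9464) = 4.82 ms.

5 ms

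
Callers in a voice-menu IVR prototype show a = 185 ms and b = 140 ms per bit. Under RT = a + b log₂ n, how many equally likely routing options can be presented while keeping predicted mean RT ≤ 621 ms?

8

140·log₂ n ≤ 621 − 185 = 436, giving log₂ n ≤ 3.1143 and n ≤ 8.660. The largest whole number is 8.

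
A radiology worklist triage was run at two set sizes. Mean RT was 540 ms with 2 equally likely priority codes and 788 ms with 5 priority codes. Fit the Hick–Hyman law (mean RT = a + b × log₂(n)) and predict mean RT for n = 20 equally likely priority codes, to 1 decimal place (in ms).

1163.2 ms

Fit slope and intercept:
  b = (788 − 540) / (log₂ 5 − log₂ 2) = 248 / (2.3219 − 1) = 187.605 ms/bit
  a = 540 − 187.605 × 1 = 352.395 ms
Then RT(20) = 352.395 + 187.605 × log₂ 20 = 352.395 + 187.605 × 4.3219 ≈ 1163.210 ms.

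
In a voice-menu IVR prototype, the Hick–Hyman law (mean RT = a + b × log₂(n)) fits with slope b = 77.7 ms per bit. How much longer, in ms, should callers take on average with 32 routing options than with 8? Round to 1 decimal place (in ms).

155.4 ms

ΔRT = (a + b log₂ n₂) − (a + b log₂ n₁) = b·(log₂ n₂ − log₂ n₁).
log₂(32) − log₂(8) = log₂(32/8) = log₂(4) = 2.
ΔRT = 77.7 × 2.0000 = 155.400 ms.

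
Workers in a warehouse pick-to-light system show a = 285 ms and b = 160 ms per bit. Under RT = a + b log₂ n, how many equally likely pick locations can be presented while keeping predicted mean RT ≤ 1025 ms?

24

Information budget: (1025 − 285)/160 = 4.6250 bits, so n ≤ 2^4.6250 = 24.675 → at most 24.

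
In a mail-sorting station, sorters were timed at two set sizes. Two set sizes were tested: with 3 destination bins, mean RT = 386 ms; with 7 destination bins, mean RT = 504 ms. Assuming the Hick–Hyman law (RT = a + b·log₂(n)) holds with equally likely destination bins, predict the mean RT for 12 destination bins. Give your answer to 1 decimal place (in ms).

Solve the two-equation system in a and b:
  b = (504 − 386) / (log₂ 7 − log₂ 3) = 118 / (2.8074 − 1.5850) = 96.532 ms/bit
  a = 386 − 96.532 × 1.5850 = 233.000 ms
Then RT(12) = 233.000 + 96.532 × log₂ 12 = 233.000 + 96.532 × 3.5850 ≈ 579.064 ms.

579.1 ms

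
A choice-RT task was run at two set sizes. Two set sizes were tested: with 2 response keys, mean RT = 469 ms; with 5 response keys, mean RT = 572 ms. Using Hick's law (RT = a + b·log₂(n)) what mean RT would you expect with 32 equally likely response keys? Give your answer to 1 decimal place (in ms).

Fit slope and intercept:
  b = (572 − 469) / (log₂ 5 − log₂ 2) = 103 / (2.3219 − 1) = 77.916 ms/bit
  a = 469 − 77.916 × 1 = 391.084 ms
Then RT(32) = 391.084 + 77.916 × log₂ 32 = 391.084 + 77.916 × 5 ≈ 780.666 ms.

780.7 ms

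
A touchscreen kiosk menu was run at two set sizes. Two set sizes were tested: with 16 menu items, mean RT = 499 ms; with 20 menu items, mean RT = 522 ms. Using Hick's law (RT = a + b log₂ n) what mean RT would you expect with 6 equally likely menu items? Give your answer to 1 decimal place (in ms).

Fit slope and intercept:
  b = (522 − 499) / (log₂ 20 − log₂ 16) = 23 / (4.3219 − 4) = 71.445 ms/bit
  a = 499 − 71.445 × 4 = 213.222 ms
Then RT(6) = 213.222 + 71.445 × log₂ 6 = 213.222 + 71.445 × 2.5850 ≈ 397.903 ms.

397.9 ms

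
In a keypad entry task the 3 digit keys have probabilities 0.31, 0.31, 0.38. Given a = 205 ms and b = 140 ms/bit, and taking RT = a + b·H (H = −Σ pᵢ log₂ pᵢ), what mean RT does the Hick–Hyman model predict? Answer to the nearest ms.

H = 0.31·log₂(1/0.31) + 0.31·log₂(1/0.31) + 0.38·log₂(1/0.38) = 1.5780 bits.
RT = 205 + 140 × 1.5780 = 425.93 ms.

426 ms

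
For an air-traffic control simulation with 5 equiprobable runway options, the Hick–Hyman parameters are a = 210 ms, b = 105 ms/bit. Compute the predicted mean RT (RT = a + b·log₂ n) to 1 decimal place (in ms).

log₂(5) = 2.3219 bits, so RT = 210 + 105 × 2.3219 ≈ 453.802 ms.

453.8 ms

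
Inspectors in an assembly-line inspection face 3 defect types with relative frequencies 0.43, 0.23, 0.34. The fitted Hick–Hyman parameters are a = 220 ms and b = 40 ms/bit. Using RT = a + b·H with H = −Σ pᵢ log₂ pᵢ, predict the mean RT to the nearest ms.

282 ms

H = 0.43·log₂(1/0.43) + 0.23·log₂(1/0.23) + 0.34·log₂(1/0.34) = 1.5404 bits.
RT = 220 + 40 × 1.5404 = 281.62 ms.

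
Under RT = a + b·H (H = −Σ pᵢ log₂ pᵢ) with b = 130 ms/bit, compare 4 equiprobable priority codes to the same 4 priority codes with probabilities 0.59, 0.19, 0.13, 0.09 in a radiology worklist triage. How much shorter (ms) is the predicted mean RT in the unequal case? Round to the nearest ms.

Equiprobable entropy H₀ = log₂ 4 = 2.0000 bits.
Skewed entropy H = −Σ pᵢ log₂ pᵢ = 1.5996 bits.
ΔRT = b·(H₀ − H) = 130 × 0.4004 = 52.05 ms.

52 ms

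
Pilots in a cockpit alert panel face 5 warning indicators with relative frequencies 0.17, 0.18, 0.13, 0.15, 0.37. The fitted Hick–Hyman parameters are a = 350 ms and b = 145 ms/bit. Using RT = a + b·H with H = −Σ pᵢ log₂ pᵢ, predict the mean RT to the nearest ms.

Entropy contributions −pᵢ log₂ pᵢ: 0.4346, 0.4453, 0.3826, 0.4105, 0.5307; sum H = 2.2038 bits.
RT = a + bH = 350 + 145·2.2038 = 669.55 ms.

670 ms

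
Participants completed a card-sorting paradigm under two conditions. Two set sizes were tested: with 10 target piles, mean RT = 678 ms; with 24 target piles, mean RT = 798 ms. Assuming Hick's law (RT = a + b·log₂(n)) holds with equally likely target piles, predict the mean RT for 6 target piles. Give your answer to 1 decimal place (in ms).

Fit slope and intercept:
  b = (798 − 678) / (log₂ 24 − log₂ 10) = 120 / (4.5850 − 3.3219) = 95.009 ms/bit
  a = 678 − 95.009 × 3.3219 = 362.386 ms
Then RT(6) = 362.386 + 95.009 × log₂ 6 = 362.386 + 95.009 × 2.5850 ≈ 607.981 ms.

608.0 ms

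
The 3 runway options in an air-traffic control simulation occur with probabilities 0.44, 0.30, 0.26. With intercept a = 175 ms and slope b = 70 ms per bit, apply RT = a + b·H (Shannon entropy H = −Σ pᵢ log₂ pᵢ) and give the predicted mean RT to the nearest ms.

Entropy contributions −pᵢ log₂ pᵢ: 0.5211, 0.5211, 0.5053; sum H = 1.5475 bits.
RT = a + bH = 175 + 70·1.5475 = 283.33 ms.

283 ms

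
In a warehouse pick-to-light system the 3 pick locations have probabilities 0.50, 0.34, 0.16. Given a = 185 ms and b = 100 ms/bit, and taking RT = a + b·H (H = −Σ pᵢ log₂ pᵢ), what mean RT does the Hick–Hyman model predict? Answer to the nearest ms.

Entropy contributions −pᵢ log₂ pᵢ: 0.5000, 0.5292, 0.4230; sum H = 1.4522 bits.
RT = a + bH = 185 + 100·1.4522 = 330.22 ms.

330 ms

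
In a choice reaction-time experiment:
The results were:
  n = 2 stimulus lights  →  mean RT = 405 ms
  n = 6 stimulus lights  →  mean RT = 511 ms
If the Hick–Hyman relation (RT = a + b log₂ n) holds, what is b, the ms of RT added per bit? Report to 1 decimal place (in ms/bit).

b = (RT₂ − RT₁)/(log₂ n₂ − log₂ n₁) = (511 − 405)/(2.5850 − 1) = 66.879 ms/bit.

66.9 ms/bit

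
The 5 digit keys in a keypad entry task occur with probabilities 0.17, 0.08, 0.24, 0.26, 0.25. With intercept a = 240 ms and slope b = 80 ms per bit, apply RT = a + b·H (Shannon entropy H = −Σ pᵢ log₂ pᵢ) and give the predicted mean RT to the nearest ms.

418 ms

Entropy contributions −pᵢ log₂ pᵢ: 0.4346, 0.2915, 0.4941, 0.5053, 0.5000; sum H = 2.2255 bits.
RT = a + bH = 240 + 80·2.2255 = 418.04 ms.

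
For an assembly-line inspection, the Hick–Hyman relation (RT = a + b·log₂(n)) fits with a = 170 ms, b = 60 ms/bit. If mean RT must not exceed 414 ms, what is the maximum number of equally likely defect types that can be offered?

60·log₂ n ≤ 414 − 170 = 244, giving log₂ n ≤ 4.0667 and n ≤ 16.757. The largest whole number is 16.

16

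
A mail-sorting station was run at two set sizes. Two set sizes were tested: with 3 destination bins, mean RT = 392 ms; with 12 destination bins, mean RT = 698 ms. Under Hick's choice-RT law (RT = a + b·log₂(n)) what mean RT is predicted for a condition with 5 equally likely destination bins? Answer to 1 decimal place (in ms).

With log₂ n on the abscissa the relation is linear; from the two conditions:
  b = (698 − 392) / (log₂ 12 − log₂ 3) = 306 / (3.5850 − 1.5850) = 153.000 ms/bit
  a = 392 − 153.000 × 1.5850 = 149.501 ms
Then RT(5) = 149.501 + 153.000 × log₂ 5 = 149.501 + 153.000 × 2.3219 ≈ 504.756 ms.

504.8 ms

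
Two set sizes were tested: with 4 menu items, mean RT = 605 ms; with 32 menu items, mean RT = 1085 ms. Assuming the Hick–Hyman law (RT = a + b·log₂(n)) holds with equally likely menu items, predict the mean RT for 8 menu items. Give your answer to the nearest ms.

765 ms

Fit slope and intercept:
  b = (1085 − 605) / (log₂ 32 − log₂ 4) = 480 / (5 − 2) = 160 ms/bit
  a = 605 − 160 × 2 = 285 ms
Then RT(8) = 285 + 160 × log₂ 8 = 285 + 160 × 3 ≈ 765.000 ms.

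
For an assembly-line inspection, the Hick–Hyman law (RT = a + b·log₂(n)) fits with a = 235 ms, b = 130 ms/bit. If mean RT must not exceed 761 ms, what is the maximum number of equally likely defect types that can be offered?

Information budget: (761 − 235)/130 = 4.0462 bits, so n ≤ 2^4.0462 = 16.520 → at most 16.

16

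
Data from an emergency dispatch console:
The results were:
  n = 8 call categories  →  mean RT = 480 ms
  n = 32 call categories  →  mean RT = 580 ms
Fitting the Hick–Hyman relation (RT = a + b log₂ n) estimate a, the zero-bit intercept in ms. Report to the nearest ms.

330 ms

Slope: b = (580 − 480) / (log₂ 32 − log₂ 8) = 100/2.0000 = 50 ms/bit.
Intercept: a = 480 − 50·log₂(8) = 330.000 ms.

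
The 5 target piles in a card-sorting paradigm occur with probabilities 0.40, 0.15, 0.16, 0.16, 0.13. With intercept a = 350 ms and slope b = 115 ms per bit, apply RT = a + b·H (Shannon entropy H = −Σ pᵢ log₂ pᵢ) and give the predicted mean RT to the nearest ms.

Entropy contributions −pᵢ log₂ pᵢ: 0.5288, 0.4105, 0.4230, 0.4230, 0.3826; sum H = 2.1680 bits.
RT = a + bH = 350 + 115·2.1680 = 599.32 ms.

599 ms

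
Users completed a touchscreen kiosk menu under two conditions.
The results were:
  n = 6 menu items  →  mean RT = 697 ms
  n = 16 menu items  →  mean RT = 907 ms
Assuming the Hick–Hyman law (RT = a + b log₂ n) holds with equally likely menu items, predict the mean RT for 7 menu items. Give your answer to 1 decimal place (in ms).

730.0 ms

Fit slope and intercept:
  b = (907 − 697) / (log₂ 16 − log₂ 6) = 210 / (4 − 2.5850) = 148.406 ms/bit
  a = 697 − 148.406 × 2.5850 = 313.376 ms
Then RT(7) = 313.376 + 148.406 × log₂ 7 = 313.376 + 148.406 × 2.8074 ≈ 730.004 ms.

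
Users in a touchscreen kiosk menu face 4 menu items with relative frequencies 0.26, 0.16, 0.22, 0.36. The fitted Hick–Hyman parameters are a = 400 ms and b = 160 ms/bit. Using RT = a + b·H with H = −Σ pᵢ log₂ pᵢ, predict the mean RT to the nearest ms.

710 ms

Entropy contributions −pᵢ log₂ pᵢ: 0.5053, 0.4230, 0.4806, 0.5306; sum H = 1.9395 bits.
RT = a + bH = 400 + 160·1.9395 = 710.32 ms.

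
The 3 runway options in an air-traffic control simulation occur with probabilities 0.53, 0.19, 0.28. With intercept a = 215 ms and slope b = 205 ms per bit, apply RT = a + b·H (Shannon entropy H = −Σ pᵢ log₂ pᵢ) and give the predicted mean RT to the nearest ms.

Entropy contributions −pᵢ log₂ pᵢ: 0.4854, 0.4552, 0.5142; sum H = 1.4549 bits.
RT = a + bH = 215 + 205·1.4549 = 513.25 ms.

513 ms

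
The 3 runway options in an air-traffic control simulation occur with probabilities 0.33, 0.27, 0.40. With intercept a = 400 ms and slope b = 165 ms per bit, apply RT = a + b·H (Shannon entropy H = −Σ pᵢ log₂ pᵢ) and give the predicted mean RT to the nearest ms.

H = 0.33·log₂(1/0.33) + 0.27·log₂(1/0.27) + 0.40·log₂(1/0.40) = 1.5666 bits.
RT = 400 + 165 × 1.5666 = 658.49 ms.

658 ms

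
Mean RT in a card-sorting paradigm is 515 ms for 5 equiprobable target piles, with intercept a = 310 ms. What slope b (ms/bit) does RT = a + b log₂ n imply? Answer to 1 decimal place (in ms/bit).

b = (515 − 310) / log₂(5) = 205 / 2.3219 = 88.289 ms/bit.

88.3 ms/bit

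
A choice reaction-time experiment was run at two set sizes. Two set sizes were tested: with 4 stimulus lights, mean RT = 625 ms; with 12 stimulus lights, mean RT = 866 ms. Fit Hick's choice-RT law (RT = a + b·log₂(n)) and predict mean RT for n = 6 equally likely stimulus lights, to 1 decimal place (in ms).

713.9 ms

Solve the two-equation system in a and b:
  b = (866 − 625) / (log₂ 12 − log₂ 4) = 241 / (3.5850 − 2) = 152.054 ms/bit
  a = 625 − 152.054 × 2 = 320.892 ms
Then RT(6) = 320.892 + 152.054 × log₂ 6 = 320.892 + 152.054 × 2.5850 ≈ 713.946 ms.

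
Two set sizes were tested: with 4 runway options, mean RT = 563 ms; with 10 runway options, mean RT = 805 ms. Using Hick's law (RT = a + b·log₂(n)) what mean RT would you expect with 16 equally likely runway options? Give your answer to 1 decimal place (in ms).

929.1 ms

RT is linear in log₂ n, so two points fix the line:
  b = (805 − 563) / (log₂ 10 − log₂ 4) = 242 / (3.3219 − 2) = 183.066 ms/bit
  a = 563 − 183.066 × 2 = 196.868 ms
Then RT(16) = 196.868 + 183.066 × log₂ 16 = 196.868 + 183.066 × 4 ≈ 929.132 ms.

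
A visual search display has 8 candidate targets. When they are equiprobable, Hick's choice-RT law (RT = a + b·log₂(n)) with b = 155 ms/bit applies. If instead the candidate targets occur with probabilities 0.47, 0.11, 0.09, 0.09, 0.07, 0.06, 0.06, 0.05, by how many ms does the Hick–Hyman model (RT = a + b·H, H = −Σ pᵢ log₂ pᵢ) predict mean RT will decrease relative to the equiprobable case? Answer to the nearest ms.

84 ms

Equiprobable entropy H₀ = log₂ 8 = 3.0000 bits.
Skewed entropy H = −Σ pᵢ log₂ pᵢ = 2.4593 bits.
ΔRT = b·(H₀ − H) = 155 × 0.5407 = 83.81 ms.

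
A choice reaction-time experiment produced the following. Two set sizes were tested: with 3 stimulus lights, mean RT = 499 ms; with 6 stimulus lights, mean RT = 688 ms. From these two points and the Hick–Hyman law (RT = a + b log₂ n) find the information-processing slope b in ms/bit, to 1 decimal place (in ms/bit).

b = (RT₂ − RT₁)/(log₂ n₂ − log₂ n₁) = (688 − 499)/(2.5850 − 1.5850) = 189.000 ms/bit.

189.0 ms/bit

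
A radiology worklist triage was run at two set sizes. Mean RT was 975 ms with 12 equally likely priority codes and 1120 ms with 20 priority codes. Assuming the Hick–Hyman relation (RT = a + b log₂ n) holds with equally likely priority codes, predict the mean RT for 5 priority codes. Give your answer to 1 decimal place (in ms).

RT is linear in log₂ n, so two points fix the line:
  b = (1120 − 975) / (log₂ 20 − log₂ 12) = 145 / (4.3219 − 3.5850) = 196.753 ms/bit
  a = 975 − 196.753 × 3.5850 = 269.649 ms
Then RT(5) = 269.649 + 196.753 × log₂ 5 = 269.649 + 196.753 × 2.3219 ≈ 726.495 ms.

726.5 ms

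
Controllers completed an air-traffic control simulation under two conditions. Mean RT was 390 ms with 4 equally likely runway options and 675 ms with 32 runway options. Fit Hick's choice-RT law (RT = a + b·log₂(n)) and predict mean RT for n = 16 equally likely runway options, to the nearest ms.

580 ms

Solve the two-equation system in a and b:
  b = (675 − 390) / (log₂ 32 − log₂ 4) = 285 / (5 − 2) = 95 ms/bit
  a = 390 − 95 × 2 = 200 ms
Then RT(16) = 200 + 95 × log₂ 16 = 200 + 95 × 4 ≈ 580.000 ms.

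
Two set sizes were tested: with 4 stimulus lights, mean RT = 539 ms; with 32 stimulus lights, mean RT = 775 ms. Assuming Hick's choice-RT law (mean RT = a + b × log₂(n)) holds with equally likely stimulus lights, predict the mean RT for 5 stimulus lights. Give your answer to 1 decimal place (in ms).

Solve the two-equation system in a and b:
  b = (775 − 539) / (log₂ 32 − log₂ 4) = 236 / (5 − 2) = 78.667 ms/bit
  a = 539 − 78.667 × 2 = 381.667 ms
Then RT(5) = 381.667 + 78.667 × log₂ 5 = 381.667 + 78.667 × 2.3219 ≈ 564.325 ms.

564.3 ms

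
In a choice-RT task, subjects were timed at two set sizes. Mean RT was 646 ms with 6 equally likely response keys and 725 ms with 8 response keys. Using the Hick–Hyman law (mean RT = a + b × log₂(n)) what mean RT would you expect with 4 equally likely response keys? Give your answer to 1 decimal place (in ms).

Fit slope and intercept:
  b = (725 − 646) / (log₂ 8 − log₂ 6) = 79 / (3 − 2.5850) = 190.344 ms/bit
  a = 646 − 190.344 × 2.5850 = 153.967 ms
Then RT(4) = 153.967 + 190.344 × log₂ 4 = 153.967 + 190.344 × 2 ≈ 534.656 ms.

534.7 ms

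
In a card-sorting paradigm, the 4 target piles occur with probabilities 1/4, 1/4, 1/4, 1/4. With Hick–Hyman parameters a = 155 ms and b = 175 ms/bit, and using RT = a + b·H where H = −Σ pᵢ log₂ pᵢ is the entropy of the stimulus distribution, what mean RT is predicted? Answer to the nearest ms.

505 ms

Each term −pᵢ log₂ pᵢ: 0.25·2 + 0.25·2 + 0.25·2 + 0.25·2; summed, H = 2.000 bits.
Mean RT = a + bH = 155 + 175·2.000 = 505.00 ms.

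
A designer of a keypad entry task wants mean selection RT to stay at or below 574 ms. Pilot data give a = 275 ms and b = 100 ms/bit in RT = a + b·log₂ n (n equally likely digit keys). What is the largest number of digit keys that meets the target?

Information budget: (574 − 275)/100 = 2.9900 bits, so n ≤ 2^2.9900 = 7.945 → at most 7.

7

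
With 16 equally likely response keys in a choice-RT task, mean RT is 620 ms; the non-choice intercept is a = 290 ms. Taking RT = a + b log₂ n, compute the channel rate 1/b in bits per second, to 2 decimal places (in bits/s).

12.12 bits/s

b = (620 − 290)/log₂ 16 = 330/4 = 82.500 ms per bit = 0.08250 s/bit; the reciprocal is 12.121 bits/s.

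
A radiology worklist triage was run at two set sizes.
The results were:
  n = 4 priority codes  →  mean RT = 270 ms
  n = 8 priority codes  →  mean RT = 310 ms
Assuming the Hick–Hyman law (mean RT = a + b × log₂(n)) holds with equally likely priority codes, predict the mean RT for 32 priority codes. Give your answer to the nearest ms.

390 ms

RT is linear in log₂ n, so two points fix the line:
  b = (310 − 270) / (log₂ 8 − log₂ 4) = 40 / (3 − 2) = 40 ms/bit
  a = 270 − 40 × 2 = 190 ms
Then RT(32) = 190 + 40 × log₂ 32 = 190 + 40 × 5 ≈ 390.000 ms.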